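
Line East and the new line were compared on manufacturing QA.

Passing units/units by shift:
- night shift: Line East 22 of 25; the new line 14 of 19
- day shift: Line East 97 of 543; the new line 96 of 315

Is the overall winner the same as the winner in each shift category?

No

Night shift: Line East 22/25 = 88.0%, the new line 14/19 = 73.7% → Line East
Day shift: Line East 97/543 = 17.9%, the new line 96/315 = 30.5% → the new line
Overall: Line East 119/568 = 21.0%, the new line 110/334 = 32.9% → the new line
Neither sweeps: Line East wins 1 of 2 groups, the new line wins 1. The new line wins overall but not every group — no Simpson reversal.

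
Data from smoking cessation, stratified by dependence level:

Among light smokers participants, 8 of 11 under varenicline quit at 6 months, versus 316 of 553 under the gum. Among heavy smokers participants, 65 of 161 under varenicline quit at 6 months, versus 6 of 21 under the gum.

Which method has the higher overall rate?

Light smokers: varenicline 8/11 = 72.7%, the gum 316/553 = 57.1% → varenicline
Heavy smokers: varenicline 65/161 = 40.4%, the gum 6/21 = 28.6% → varenicline
Overall: varenicline 73/172 = 42.4%, the gum 322/574 = 56.1% → the gum
(Varenicline wins every dependence group but the gum wins overall — varenicline's participants skew toward the low-rate heavy smokers group.)

the gum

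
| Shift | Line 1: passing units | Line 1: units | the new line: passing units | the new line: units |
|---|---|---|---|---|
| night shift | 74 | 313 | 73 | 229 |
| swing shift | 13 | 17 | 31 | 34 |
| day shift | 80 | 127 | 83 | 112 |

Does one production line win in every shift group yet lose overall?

No

Night shift: Line 1 74/313 = 23.6%, the new line 73/229 = 31.9% → the new line
Swing shift: Line 1 13/17 = 76.5%, the new line 31/34 = 91.2% → the new line
Day shift: Line 1 80/127 = 63.0%, the new line 83/112 = 74.1% → the new line
Overall: Line 1 167/457 = 36.5%, the new line 187/375 = 49.9% → the new line
The new line wins overall and in every shift group — no reversal.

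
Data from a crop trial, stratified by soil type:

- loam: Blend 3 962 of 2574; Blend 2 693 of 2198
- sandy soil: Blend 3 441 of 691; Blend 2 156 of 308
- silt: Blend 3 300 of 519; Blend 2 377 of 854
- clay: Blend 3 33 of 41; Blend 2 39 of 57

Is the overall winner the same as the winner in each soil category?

Loam: Blend 3 962/2574 = 37.4%, Blend 2 693/2198 = 31.5% → Blend 3
Sandy soil: Blend 3 441/691 = 63.8%, Blend 2 156/308 = 50.6% → Blend 3
Silt: Blend 3 300/519 = 57.8%, Blend 2 377/854 = 44.1% → Blend 3
Clay: Blend 3 33/41 = 80.5%, Blend 2 39/57 = 68.4% → Blend 3
Overall: Blend 3 1736/3825 = 45.4%, Blend 2 1265/3417 = 37.0% → Blend 3
Blend 3 wins overall and in every soil group — no reversal.

Yes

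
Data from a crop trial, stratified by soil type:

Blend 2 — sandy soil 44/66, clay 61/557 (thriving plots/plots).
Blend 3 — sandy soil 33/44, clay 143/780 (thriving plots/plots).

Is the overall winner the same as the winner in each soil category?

Sandy soil: Blend 2 44/66 = 66.7%, Blend 3 33/44 = 75.0% → Blend 3
Clay: Blend 2 61/557 = 11.0%, Blend 3 143/780 = 18.3% → Blend 3
Overall: Blend 2 105/623 = 16.9%, Blend 3 176/824 = 21.4% → Blend 3
Blend 3 wins overall and in every soil group — no reversal.

Yes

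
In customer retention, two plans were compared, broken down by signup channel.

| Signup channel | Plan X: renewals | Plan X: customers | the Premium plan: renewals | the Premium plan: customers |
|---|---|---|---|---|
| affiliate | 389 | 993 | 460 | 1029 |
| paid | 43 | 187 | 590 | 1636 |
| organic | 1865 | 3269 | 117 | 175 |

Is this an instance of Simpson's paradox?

Affiliate: Plan X 389/993 = 39.2%, the Premium plan 460/1029 = 44.7% → the Premium plan
Paid: Plan X 43/187 = 23.0%, the Premium plan 590/1636 = 36.1% → the Premium plan
Organic: Plan X 1865/3269 = 57.1%, the Premium plan 117/175 = 66.9% → the Premium plan
Overall: Plan X 2297/4449 = 51.6%, the Premium plan 1167/2840 = 41.1% → Plan X
The Premium plan wins each signup group but Plan X wins overall — the comparison reverses. The Premium plan's customers skew toward paid, which has a lower base rate.

Yes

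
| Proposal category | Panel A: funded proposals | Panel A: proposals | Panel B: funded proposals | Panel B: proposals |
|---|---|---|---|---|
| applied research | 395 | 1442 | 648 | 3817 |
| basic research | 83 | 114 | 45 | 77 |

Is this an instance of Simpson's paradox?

No

Applied research: Panel A 395/1442 = 27.4%, Panel B 648/3817 = 17.0% → Panel A
Basic research: Panel A 83/114 = 72.8%, Panel B 45/77 = 58.4% → Panel A
Overall: Panel A 478/1556 = 30.7%, Panel B 693/3894 = 17.8% → Panel A
Panel A wins overall and in every proposal group — no reversal.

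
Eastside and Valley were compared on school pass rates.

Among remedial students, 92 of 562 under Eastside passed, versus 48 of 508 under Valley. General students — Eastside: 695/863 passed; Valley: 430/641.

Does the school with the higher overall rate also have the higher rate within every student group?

Remedial: Eastside 92/562 = 16.4%, Valley 48/508 = 9.4% → Eastside
General: Eastside 695/863 = 80.5%, Valley 430/641 = 67.1% → Eastside
Overall: Eastside 787/1425 = 55.2%, Valley 478/1149 = 41.6% → Eastside
Eastside wins overall and in every student group — no reversal.

Yes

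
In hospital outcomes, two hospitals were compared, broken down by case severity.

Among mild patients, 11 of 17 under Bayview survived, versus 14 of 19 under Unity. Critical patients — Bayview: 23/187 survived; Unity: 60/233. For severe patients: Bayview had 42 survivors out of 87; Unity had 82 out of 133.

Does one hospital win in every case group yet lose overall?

Mild: Bayview 11/17 = 64.7%, Unity 14/19 = 73.7% → Unity
Critical: Bayview 23/187 = 12.3%, Unity 60/233 = 25.8% → Unity
Severe: Bayview 42/87 = 48.3%, Unity 82/133 = 61.7% → Unity
Overall: Bayview 76/291 = 26.1%, Unity 156/385 = 40.5% → Unity
Unity wins overall and in every case group — no reversal.

No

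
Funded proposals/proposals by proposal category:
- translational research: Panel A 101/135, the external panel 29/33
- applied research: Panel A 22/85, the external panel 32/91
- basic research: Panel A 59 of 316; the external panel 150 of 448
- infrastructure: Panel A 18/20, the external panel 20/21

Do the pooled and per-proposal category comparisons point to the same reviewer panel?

Yes

Translational research: Panel A 101/135 = 74.8%, the external panel 29/33 = 87.9% → the external panel
Applied research: Panel A 22/85 = 25.9%, the external panel 32/91 = 35.2% → the external panel
Basic research: Panel A 59/316 = 18.7%, the external panel 150/448 = 33.5% → the external panel
Infrastructure: Panel A 18/20 = 90.0%, the external panel 20/21 = 95.2% → the external panel
Overall: Panel A 200/556 = 36.0%, the external panel 231/593 = 39.0% → the external panel
The external panel wins overall and in every proposal group — no reversal.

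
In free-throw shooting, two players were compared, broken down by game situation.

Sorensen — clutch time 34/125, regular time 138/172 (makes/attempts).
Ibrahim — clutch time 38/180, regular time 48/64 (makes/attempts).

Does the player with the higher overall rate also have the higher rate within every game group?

Yes

Clutch time: Sorensen 34/125 = 27.2%, Ibrahim 38/180 = 21.1% → Sorensen
Regular time: Sorensen 138/172 = 80.2%, Ibrahim 48/64 = 75.0% → Sorensen
Overall: Sorensen 172/297 = 57.9%, Ibrahim 86/244 = 35.2% → Sorensen
Sorensen wins overall and in every game group — no reversal.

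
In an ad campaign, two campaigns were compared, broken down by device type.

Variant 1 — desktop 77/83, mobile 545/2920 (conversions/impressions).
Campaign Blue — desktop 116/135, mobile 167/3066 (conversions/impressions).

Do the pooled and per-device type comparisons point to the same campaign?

Yes

Desktop: Variant 1 77/83 = 92.8%, Campaign Blue 116/135 = 85.9% → Variant 1
Mobile: Variant 1 545/2920 = 18.7%, Campaign Blue 167/3066 = 5.4% → Variant 1
Overall: Variant 1 622/3003 = 20.7%, Campaign Blue 283/3201 = 8.8% → Variant 1
Variant 1 wins overall and in every device group — no reversal.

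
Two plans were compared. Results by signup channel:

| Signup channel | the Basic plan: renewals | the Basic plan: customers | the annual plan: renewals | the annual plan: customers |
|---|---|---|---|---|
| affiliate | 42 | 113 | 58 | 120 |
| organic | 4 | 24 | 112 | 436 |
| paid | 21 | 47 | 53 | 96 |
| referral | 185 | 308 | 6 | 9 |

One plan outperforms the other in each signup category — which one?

Affiliate: the Basic plan 42/113 = 37.2%, the annual plan 58/120 = 48.3% → the annual plan
Organic: the Basic plan 4/24 = 16.7%, the annual plan 112/436 = 25.7% → the annual plan
Paid: the Basic plan 21/47 = 44.7%, the annual plan 53/96 = 55.2% → the annual plan
Referral: the Basic plan 185/308 = 60.1%, the annual plan 6/9 = 66.7% → the annual plan
The annual plan has the higher rate in all 4 groups.

the annual plan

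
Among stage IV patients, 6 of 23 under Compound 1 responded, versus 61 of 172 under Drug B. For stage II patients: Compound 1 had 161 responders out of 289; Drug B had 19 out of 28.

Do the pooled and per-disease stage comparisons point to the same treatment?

Stage IV: Compound 1 6/23 = 26.1%, Drug B 61/172 = 35.5% → Drug B
Stage II: Compound 1 161/289 = 55.7%, Drug B 19/28 = 67.9% → Drug B
Overall: Compound 1 167/312 = 53.5%, Drug B 80/200 = 40.0% → Compound 1
Drug B wins each disease group but Compound 1 wins overall — the comparison reverses. Drug B's patients skew toward stage IV, which has a lower base rate.

No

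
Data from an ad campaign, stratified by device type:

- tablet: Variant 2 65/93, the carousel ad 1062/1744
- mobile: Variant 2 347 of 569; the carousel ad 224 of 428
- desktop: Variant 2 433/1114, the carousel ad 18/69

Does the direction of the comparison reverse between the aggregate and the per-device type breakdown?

Tablet: Variant 2 65/93 = 69.9%, the carousel ad 1062/1744 = 60.9% → Variant 2
Mobile: Variant 2 347/569 = 61.0%, the carousel ad 224/428 = 52.3% → Variant 2
Desktop: Variant 2 433/1114 = 38.9%, the carousel ad 18/69 = 26.1% → Variant 2
Overall: Variant 2 845/1776 = 47.6%, the carousel ad 1304/2241 = 58.2% → the carousel ad
Variant 2 wins each device group but the carousel ad wins overall — the comparison reverses. Variant 2's impressions skew toward desktop, which has a lower base rate.

Yes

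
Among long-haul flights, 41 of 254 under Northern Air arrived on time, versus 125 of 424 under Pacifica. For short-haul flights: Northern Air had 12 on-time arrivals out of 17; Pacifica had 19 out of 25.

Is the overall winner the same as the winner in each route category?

Yes

Long-haul: Northern Air 41/254 = 16.1%, Pacifica 125/424 = 29.5% → Pacifica
Short-haul: Northern Air 12/17 = 70.6%, Pacifica 19/25 = 76.0% → Pacifica
Overall: Northern Air 53/271 = 19.6%, Pacifica 144/449 = 32.1% → Pacifica
Pacifica wins overall and in every route group — no reversal.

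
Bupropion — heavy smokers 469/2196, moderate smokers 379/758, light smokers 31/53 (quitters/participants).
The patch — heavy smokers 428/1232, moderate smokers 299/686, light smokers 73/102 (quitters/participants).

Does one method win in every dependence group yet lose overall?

No

Heavy smokers: bupropion 469/2196 = 21.4%, the patch 428/1232 = 34.7% → the patch
Moderate smokers: bupropion 379/758 = 50.0%, the patch 299/686 = 43.6% → bupropion
Light smokers: bupropion 31/53 = 58.5%, the patch 73/102 = 71.6% → the patch
Overall: bupropion 879/3007 = 29.2%, the patch 800/2020 = 39.6% → the patch
Neither sweeps: bupropion wins 1 of 3 groups, the patch wins 2. The patch wins overall but not every group — no Simpson reversal.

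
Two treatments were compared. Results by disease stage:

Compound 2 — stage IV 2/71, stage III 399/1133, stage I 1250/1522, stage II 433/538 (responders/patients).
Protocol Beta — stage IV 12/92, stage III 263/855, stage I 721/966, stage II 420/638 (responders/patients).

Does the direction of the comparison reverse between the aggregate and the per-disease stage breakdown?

Stage IV: Compound 2 2/71 = 2.8%, Protocol Beta 12/92 = 13.0% → Protocol Beta
Stage III: Compound 2 399/1133 = 35.2%, Protocol Beta 263/855 = 30.8% → Compound 2
Stage I: Compound 2 1250/1522 = 82.1%, Protocol Beta 721/966 = 74.6% → Compound 2
Stage II: Compound 2 433/538 = 80.5%, Protocol Beta 420/638 = 65.8% → Compound 2
Overall: Compound 2 2084/3264 = 63.8%, Protocol Beta 1416/2551 = 55.5% → Compound 2
Neither sweeps: Compound 2 wins 3 of 4 groups, Protocol Beta wins 1. Compound 2 wins overall but not every group — no Simpson reversal.

No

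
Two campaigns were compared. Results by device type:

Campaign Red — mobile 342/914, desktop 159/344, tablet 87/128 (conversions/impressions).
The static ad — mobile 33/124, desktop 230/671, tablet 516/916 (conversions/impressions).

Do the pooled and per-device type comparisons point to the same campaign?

Mobile: Campaign Red 342/914 = 37.4%, the static ad 33/124 = 26.6% → Campaign Red
Desktop: Campaign Red 159/344 = 46.2%, the static ad 230/671 = 34.3% → Campaign Red
Tablet: Campaign Red 87/128 = 68.0%, the static ad 516/916 = 56.3% → Campaign Red
Overall: Campaign Red 588/1386 = 42.4%, the static ad 779/1711 = 45.5% → the static ad
Campaign Red wins each device group but the static ad wins overall — the comparison reverses. Campaign Red's impressions skew toward mobile, which has a lower base rate.

No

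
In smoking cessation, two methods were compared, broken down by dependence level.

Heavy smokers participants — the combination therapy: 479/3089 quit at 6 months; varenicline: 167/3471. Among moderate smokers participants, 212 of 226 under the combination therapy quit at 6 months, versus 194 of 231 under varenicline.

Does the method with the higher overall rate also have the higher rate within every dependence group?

Heavy smokers: the combination therapy 479/3089 = 15.5%, varenicline 167/3471 = 4.8% → the combination therapy
Moderate smokers: the combination therapy 212/226 = 93.8%, varenicline 194/231 = 84.0% → the combination therapy
Overall: the combination therapy 691/3315 = 20.8%, varenicline 361/3702 = 9.8% → the combination therapy
The combination therapy wins overall and in every dependence group — no reversal.

Yes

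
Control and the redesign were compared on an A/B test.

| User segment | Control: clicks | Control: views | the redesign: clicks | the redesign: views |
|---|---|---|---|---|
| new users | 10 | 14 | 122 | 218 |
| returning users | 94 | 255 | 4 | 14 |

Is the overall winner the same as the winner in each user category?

New users: Control 10/14 = 71.4%, the redesign 122/218 = 56.0% → Control
Returning users: Control 94/255 = 36.9%, the redesign 4/14 = 28.6% → Control
Overall: Control 104/269 = 38.7%, the redesign 126/232 = 54.3% → the redesign
Control wins each user group but the redesign wins overall — the comparison reverses. Control's views skew toward returning users, which has a lower base rate.

No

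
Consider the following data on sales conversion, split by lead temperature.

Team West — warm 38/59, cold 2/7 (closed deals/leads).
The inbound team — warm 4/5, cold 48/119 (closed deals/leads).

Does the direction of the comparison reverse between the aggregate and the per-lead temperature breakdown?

Warm: Team West 38/59 = 64.4%, the inbound team 4/5 = 80.0% → the inbound team
Cold: Team West 2/7 = 28.6%, the inbound team 48/119 = 40.3% → the inbound team
Overall: Team West 40/66 = 60.6%, the inbound team 52/124 = 41.9% → Team West
The inbound team wins each lead group but Team West wins overall — the comparison reverses. The inbound team's leads skew toward cold, which has a lower base rate.

Yes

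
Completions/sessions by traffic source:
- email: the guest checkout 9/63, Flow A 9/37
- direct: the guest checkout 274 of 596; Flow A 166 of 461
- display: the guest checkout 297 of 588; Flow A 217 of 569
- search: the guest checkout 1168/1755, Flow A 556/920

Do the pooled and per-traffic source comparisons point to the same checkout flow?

No

Email: the guest checkout 9/63 = 14.3%, Flow A 9/37 = 24.3% → Flow A
Direct: the guest checkout 274/596 = 46.0%, Flow A 166/461 = 36.0% → the guest checkout
Display: the guest checkout 297/588 = 50.5%, Flow A 217/569 = 38.1% → the guest checkout
Search: the guest checkout 1168/1755 = 66.6%, Flow A 556/920 = 60.4% → the guest checkout
Overall: the guest checkout 1748/3002 = 58.2%, Flow A 948/1987 = 47.7% → the guest checkout
Neither sweeps: the guest checkout wins 3 of 4 groups, Flow A wins 1. The guest checkout wins overall but not every group — no Simpson reversal.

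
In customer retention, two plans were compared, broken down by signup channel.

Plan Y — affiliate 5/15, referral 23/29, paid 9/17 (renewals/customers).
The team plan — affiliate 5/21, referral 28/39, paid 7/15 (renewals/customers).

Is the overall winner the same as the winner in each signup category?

Affiliate: Plan Y 5/15 = 33.3%, the team plan 5/21 = 23.8% → Plan Y
Referral: Plan Y 23/29 = 79.3%, the team plan 28/39 = 71.8% → Plan Y
Paid: Plan Y 9/17 = 52.9%, the team plan 7/15 = 46.7% → Plan Y
Overall: Plan Y 37/61 = 60.7%, the team plan 40/75 = 53.3% → Plan Y
Plan Y wins overall and in every signup group — no reversal.

Yes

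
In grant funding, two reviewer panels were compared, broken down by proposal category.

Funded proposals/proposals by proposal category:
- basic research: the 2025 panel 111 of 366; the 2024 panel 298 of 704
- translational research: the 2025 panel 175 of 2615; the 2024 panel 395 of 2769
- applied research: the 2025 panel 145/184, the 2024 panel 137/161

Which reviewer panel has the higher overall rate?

the 2024 panel

Basic research: the 2025 panel 111/366 = 30.3%, the 2024 panel 298/704 = 42.3% → the 2024 panel
Translational research: the 2025 panel 175/2615 = 6.7%, the 2024 panel 395/2769 = 14.3% → the 2024 panel
Applied research: the 2025 panel 145/184 = 78.8%, the 2024 panel 137/161 = 85.1% → the 2024 panel
Overall: the 2025 panel 431/3165 = 13.6%, the 2024 panel 830/3634 = 22.8% → the 2024 panel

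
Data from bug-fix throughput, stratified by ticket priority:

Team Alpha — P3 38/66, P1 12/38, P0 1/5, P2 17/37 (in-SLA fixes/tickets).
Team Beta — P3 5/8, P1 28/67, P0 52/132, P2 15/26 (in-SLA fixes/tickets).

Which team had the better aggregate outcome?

P3: Team Alpha 38/66 = 57.6%, Team Beta 5/8 = 62.5% → Team Beta
P1: Team Alpha 12/38 = 31.6%, Team Beta 28/67 = 41.8% → Team Beta
P0: Team Alpha 1/5 = 20.0%, Team Beta 52/132 = 39.4% → Team Beta
P2: Team Alpha 17/37 = 45.9%, Team Beta 15/26 = 57.7% → Team Beta
Overall: Team Alpha 68/146 = 46.6%, Team Beta 100/233 = 42.9% → Team Alpha
(Team Beta wins every ticket group but Team Alpha wins overall — Team Beta's tickets skew toward the low-rate P0 group.)

Team Alpha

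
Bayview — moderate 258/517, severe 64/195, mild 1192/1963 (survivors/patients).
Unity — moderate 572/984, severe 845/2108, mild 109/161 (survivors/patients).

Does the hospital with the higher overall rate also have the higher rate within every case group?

No

Moderate: Bayview 258/517 = 49.9%, Unity 572/984 = 58.1% → Unity
Severe: Bayview 64/195 = 32.8%, Unity 845/2108 = 40.1% → Unity
Mild: Bayview 1192/1963 = 60.7%, Unity 109/161 = 67.7% → Unity
Overall: Bayview 1514/2675 = 56.6%, Unity 1526/3253 = 46.9% → Bayview
Unity wins each case group but Bayview wins overall — the comparison reverses. Unity's patients skew toward severe, which has a lower base rate.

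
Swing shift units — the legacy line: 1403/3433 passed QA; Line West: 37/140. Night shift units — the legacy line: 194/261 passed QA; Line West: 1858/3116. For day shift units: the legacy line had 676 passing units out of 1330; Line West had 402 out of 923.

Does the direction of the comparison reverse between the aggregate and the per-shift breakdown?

Swing shift: the legacy line 1403/3433 = 40.9%, Line West 37/140 = 26.4% → the legacy line
Night shift: the legacy line 194/261 = 74.3%, Line West 1858/3116 = 59.6% → the legacy line
Day shift: the legacy line 676/1330 = 50.8%, Line West 402/923 = 43.6% → the legacy line
Overall: the legacy line 2273/5024 = 45.2%, Line West 2297/4179 = 55.0% → Line West
The legacy line wins each shift group but Line West wins overall — the comparison reverses. The legacy line's units skew toward swing shift, which has a lower base rate.

Yes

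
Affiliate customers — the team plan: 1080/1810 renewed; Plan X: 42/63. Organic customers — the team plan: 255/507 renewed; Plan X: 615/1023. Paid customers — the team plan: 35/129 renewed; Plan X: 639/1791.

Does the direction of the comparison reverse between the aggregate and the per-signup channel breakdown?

Affiliate: the team plan 1080/1810 = 59.7%, Plan X 42/63 = 66.7% → Plan X
Organic: the team plan 255/507 = 50.3%, Plan X 615/1023 = 60.1% → Plan X
Paid: the team plan 35/129 = 27.1%, Plan X 639/1791 = 35.7% → Plan X
Overall: the team plan 1370/2446 = 56.0%, Plan X 1296/2877 = 45.0% → the team plan
Plan X wins each signup group but the team plan wins overall — the comparison reverses. Plan X's customers skew toward paid, which has a lower base rate.

Yes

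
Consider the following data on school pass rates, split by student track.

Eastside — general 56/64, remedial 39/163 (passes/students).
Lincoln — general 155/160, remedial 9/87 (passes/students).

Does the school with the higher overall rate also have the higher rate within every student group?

General: Eastside 56/64 = 87.5%, Lincoln 155/160 = 96.9% → Lincoln
Remedial: Eastside 39/163 = 23.9%, Lincoln 9/87 = 10.3% → Eastside
Overall: Eastside 95/227 = 41.9%, Lincoln 164/247 = 66.4% → Lincoln
Neither sweeps: Eastside wins 1 of 2 groups, Lincoln wins 1. Lincoln wins overall but not every group — no Simpson reversal.

No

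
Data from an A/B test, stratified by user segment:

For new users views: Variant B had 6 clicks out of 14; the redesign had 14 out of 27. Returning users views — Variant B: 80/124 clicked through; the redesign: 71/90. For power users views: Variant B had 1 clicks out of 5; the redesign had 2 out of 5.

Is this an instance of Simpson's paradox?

New users: Variant B 6/14 = 42.9%, the redesign 14/27 = 51.9% → the redesign
Returning users: Variant B 80/124 = 64.5%, the redesign 71/90 = 78.9% → the redesign
Power users: Variant B 1/5 = 20.0%, the redesign 2/5 = 40.0% → the redesign
Overall: Variant B 87/143 = 60.8%, the redesign 87/122 = 71.3% → the redesign
The redesign wins overall and in every user group — no reversal.

No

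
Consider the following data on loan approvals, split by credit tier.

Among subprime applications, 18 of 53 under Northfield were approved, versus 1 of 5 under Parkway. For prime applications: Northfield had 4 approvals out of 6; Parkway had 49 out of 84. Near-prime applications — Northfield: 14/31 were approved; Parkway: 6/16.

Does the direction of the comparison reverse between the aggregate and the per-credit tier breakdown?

Yes

Subprime: Northfield 18/53 = 34.0%, Parkway 1/5 = 20.0% → Northfield
Prime: Northfield 4/6 = 66.7%, Parkway 49/84 = 58.3% → Northfield
Near-prime: Northfield 14/31 = 45.2%, Parkway 6/16 = 37.5% → Northfield
Overall: Northfield 36/90 = 40.0%, Parkway 56/105 = 53.3% → Parkway
Northfield wins each credit group but Parkway wins overall — the comparison reverses. Northfield's applications skew toward subprime, which has a lower base rate.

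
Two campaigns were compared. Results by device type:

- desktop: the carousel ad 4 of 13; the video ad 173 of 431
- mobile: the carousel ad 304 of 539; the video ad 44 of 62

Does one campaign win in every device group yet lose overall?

Desktop: the carousel ad 4/13 = 30.8%, the video ad 173/431 = 40.1% → the video ad
Mobile: the carousel ad 304/539 = 56.4%, the video ad 44/62 = 71.0% → the video ad
Overall: the carousel ad 308/552 = 55.8%, the video ad 217/493 = 44.0% → the carousel ad
The video ad wins each device group but the carousel ad wins overall — the comparison reverses. The video ad's impressions skew toward desktop, which has a lower base rate.

Yes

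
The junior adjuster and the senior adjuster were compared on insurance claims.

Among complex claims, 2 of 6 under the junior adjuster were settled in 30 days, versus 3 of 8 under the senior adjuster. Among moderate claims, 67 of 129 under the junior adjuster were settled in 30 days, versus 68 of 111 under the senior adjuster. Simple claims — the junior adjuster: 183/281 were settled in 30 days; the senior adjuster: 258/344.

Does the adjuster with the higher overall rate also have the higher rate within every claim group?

Yes

Complex: the junior adjuster 2/6 = 33.3%, the senior adjuster 3/8 = 37.5% → the senior adjuster
Moderate: the junior adjuster 67/129 = 51.9%, the senior adjuster 68/111 = 61.3% → the senior adjuster
Simple: the junior adjuster 183/281 = 65.1%, the senior adjuster 258/344 = 75.0% → the senior adjuster
Overall: the junior adjuster 252/416 = 60.6%, the senior adjuster 329/463 = 71.1% → the senior adjuster
The senior adjuster wins overall and in every claim group — no reversal.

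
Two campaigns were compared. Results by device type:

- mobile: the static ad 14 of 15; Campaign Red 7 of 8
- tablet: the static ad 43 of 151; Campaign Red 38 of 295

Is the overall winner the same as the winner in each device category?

Mobile: the static ad 14/15 = 93.3%, Campaign Red 7/8 = 87.5% → the static ad
Tablet: the static ad 43/151 = 28.5%, Campaign Red 38/295 = 12.9% → the static ad
Overall: the static ad 57/166 = 34.3%, Campaign Red 45/303 = 14.9% → the static ad
The static ad wins overall and in every device group — no reversal.

Yes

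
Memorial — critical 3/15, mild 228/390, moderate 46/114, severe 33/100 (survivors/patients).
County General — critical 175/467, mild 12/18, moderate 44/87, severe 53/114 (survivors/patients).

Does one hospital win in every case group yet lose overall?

Yes

Critical: Memorial 3/15 = 20.0%, County General 175/467 = 37.5% → County General
Mild: Memorial 228/390 = 58.5%, County General 12/18 = 66.7% → County General
Moderate: Memorial 46/114 = 40.4%, County General 44/87 = 50.6% → County General
Severe: Memorial 33/100 = 33.0%, County General 53/114 = 46.5% → County General
Overall: Memorial 310/619 = 50.1%, County General 284/686 = 41.4% → Memorial
County General wins each case group but Memorial wins overall — the comparison reverses. County General's patients skew toward critical, which has a lower base rate.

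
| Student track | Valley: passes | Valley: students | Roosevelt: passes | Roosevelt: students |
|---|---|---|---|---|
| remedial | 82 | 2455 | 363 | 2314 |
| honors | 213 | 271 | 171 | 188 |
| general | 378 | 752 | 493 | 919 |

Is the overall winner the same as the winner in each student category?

Remedial: Valley 82/2455 = 3.3%, Roosevelt 363/2314 = 15.7% → Roosevelt
Honors: Valley 213/271 = 78.6%, Roosevelt 171/188 = 91.0% → Roosevelt
General: Valley 378/752 = 50.3%, Roosevelt 493/919 = 53.6% → Roosevelt
Overall: Valley 673/3478 = 19.4%, Roosevelt 1027/3421 = 30.0% → Roosevelt
Roosevelt wins overall and in every student group — no reversal.

Yes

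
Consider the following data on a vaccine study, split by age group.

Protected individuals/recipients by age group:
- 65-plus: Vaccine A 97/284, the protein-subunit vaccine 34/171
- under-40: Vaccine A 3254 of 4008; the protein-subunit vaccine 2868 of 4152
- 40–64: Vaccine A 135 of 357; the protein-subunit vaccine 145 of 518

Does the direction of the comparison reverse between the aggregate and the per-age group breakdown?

65-plus: Vaccine A 97/284 = 34.2%, the protein-subunit vaccine 34/171 = 19.9% → Vaccine A
Under-40: Vaccine A 3254/4008 = 81.2%, the protein-subunit vaccine 2868/4152 = 69.1% → Vaccine A
40–64: Vaccine A 135/357 = 37.8%, the protein-subunit vaccine 145/518 = 28.0% → Vaccine A
Overall: Vaccine A 3486/4649 = 75.0%, the protein-subunit vaccine 3047/4841 = 62.9% → Vaccine A
Vaccine A wins overall and in every age group — no reversal.

No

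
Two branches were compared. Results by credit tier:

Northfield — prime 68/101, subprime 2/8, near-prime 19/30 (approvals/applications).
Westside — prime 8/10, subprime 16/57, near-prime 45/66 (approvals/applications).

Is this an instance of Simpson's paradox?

Yes

Prime: Northfield 68/101 = 67.3%, Westside 8/10 = 80.0% → Westside
Subprime: Northfield 2/8 = 25.0%, Westside 16/57 = 28.1% → Westside
Near-prime: Northfield 19/30 = 63.3%, Westside 45/66 = 68.2% → Westside
Overall: Northfield 89/139 = 64.0%, Westside 69/133 = 51.9% → Northfield
Westside wins each credit group but Northfield wins overall — the comparison reverses. Westside's applications skew toward subprime, which has a lower base rate.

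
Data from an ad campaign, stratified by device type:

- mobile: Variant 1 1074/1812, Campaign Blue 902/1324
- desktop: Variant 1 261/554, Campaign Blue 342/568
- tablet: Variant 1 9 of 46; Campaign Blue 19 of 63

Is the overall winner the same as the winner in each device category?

Yes

Mobile: Variant 1 1074/1812 = 59.3%, Campaign Blue 902/1324 = 68.1% → Campaign Blue
Desktop: Variant 1 261/554 = 47.1%, Campaign Blue 342/568 = 60.2% → Campaign Blue
Tablet: Variant 1 9/46 = 19.6%, Campaign Blue 19/63 = 30.2% → Campaign Blue
Overall: Variant 1 1344/2412 = 55.7%, Campaign Blue 1263/1955 = 64.6% → Campaign Blue
Campaign Blue wins overall and in every device group — no reversal.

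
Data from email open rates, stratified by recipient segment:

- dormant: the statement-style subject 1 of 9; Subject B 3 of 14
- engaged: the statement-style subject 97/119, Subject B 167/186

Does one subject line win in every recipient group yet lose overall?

Dormant: the statement-style subject 1/9 = 11.1%, Subject B 3/14 = 21.4% → Subject B
Engaged: the statement-style subject 97/119 = 81.5%, Subject B 167/186 = 89.8% → Subject B
Overall: the statement-style subject 98/128 = 76.6%, Subject B 170/200 = 85.0% → Subject B
Subject B wins overall and in every recipient group — no reversal.

No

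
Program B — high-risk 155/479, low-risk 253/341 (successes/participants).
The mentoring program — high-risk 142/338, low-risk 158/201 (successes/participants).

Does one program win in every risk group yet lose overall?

No

High-risk: Program B 155/479 = 32.4%, the mentoring program 142/338 = 42.0% → the mentoring program
Low-risk: Program B 253/341 = 74.2%, the mentoring program 158/201 = 78.6% → the mentoring program
Overall: Program B 408/820 = 49.8%, the mentoring program 300/539 = 55.7% → the mentoring program
The mentoring program wins overall and in every risk group — no reversal.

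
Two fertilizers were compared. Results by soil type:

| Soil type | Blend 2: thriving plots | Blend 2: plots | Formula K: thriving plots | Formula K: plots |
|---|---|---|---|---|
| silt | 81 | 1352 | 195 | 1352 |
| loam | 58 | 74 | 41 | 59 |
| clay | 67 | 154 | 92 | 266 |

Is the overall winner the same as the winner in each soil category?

Silt: Blend 2 81/1352 = 6.0%, Formula K 195/1352 = 14.4% → Formula K
Loam: Blend 2 58/74 = 78.4%, Formula K 41/59 = 69.5% → Blend 2
Clay: Blend 2 67/154 = 43.5%, Formula K 92/266 = 34.6% → Blend 2
Overall: Blend 2 206/1580 = 13.0%, Formula K 328/1677 = 19.6% → Formula K
Neither sweeps: Blend 2 wins 2 of 3 groups, Formula K wins 1. Formula K wins overall but not every group — no Simpson reversal.

No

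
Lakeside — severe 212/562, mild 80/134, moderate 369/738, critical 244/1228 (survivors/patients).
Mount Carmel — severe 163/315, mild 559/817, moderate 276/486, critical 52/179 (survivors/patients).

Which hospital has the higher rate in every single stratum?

Mount Carmel

Severe: Lakeside 212/562 = 37.7%, Mount Carmel 163/315 = 51.7% → Mount Carmel
Mild: Lakeside 80/134 = 59.7%, Mount Carmel 559/817 = 68.4% → Mount Carmel
Moderate: Lakeside 369/738 = 50.0%, Mount Carmel 276/486 = 56.8% → Mount Carmel
Critical: Lakeside 244/1228 = 19.9%, Mount Carmel 52/179 = 29.1% → Mount Carmel
Mount Carmel has the higher rate in all 4 groups.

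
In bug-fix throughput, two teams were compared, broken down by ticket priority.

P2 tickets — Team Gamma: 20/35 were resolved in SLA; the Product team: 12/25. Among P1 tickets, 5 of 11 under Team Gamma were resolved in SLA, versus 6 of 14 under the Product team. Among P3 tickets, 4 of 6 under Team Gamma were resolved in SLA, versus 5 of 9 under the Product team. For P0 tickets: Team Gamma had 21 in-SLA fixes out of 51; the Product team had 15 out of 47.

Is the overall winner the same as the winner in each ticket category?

Yes

P2: Team Gamma 20/35 = 57.1%, the Product team 12/25 = 48.0% → Team Gamma
P1: Team Gamma 5/11 = 45.5%, the Product team 6/14 = 42.9% → Team Gamma
P3: Team Gamma 4/6 = 66.7%, the Product team 5/9 = 55.6% → Team Gamma
P0: Team Gamma 21/51 = 41.2%, the Product team 15/47 = 31.9% → Team Gamma
Overall: Team Gamma 50/103 = 48.5%, the Product team 38/95 = 40.0% → Team Gamma
Team Gamma wins overall and in every ticket group — no reversal.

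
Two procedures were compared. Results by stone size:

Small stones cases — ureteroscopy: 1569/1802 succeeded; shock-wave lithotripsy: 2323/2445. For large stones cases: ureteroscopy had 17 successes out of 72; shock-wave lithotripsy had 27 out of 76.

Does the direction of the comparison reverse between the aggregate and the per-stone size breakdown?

No

Small stones: ureteroscopy 1569/1802 = 87.1%, shock-wave lithotripsy 2323/2445 = 95.0% → shock-wave lithotripsy
Large stones: ureteroscopy 17/72 = 23.6%, shock-wave lithotripsy 27/76 = 35.5% → shock-wave lithotripsy
Overall: ureteroscopy 1586/1874 = 84.6%, shock-wave lithotripsy 2350/2521 = 93.2% → shock-wave lithotripsy
Shock-wave lithotripsy wins overall and in every stone group — no reversal.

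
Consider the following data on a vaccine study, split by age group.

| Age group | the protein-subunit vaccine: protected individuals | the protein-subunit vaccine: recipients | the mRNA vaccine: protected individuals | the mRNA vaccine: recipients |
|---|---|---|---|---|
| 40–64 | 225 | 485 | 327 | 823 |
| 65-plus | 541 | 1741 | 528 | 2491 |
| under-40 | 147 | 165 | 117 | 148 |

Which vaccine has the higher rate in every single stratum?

40–64: the protein-subunit vaccine 225/485 = 46.4%, the mRNA vaccine 327/823 = 39.7% → the protein-subunit vaccine
65-plus: the protein-subunit vaccine 541/1741 = 31.1%, the mRNA vaccine 528/2491 = 21.2% → the protein-subunit vaccine
Under-40: the protein-subunit vaccine 147/165 = 89.1%, the mRNA vaccine 117/148 = 79.1% → the protein-subunit vaccine
The protein-subunit vaccine has the higher rate in all 3 groups.

the protein-subunit vaccine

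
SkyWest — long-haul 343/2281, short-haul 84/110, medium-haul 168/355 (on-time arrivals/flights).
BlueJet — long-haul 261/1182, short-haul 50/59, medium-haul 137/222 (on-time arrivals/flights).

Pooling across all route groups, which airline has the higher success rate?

BlueJet

Long-haul: SkyWest 343/2281 = 15.0%, BlueJet 261/1182 = 22.1% → BlueJet
Short-haul: SkyWest 84/110 = 76.4%, BlueJet 50/59 = 84.7% → BlueJet
Medium-haul: SkyWest 168/355 = 47.3%, BlueJet 137/222 = 61.7% → BlueJet
Overall: SkyWest 595/2746 = 21.7%, BlueJet 448/1463 = 30.6% → BlueJet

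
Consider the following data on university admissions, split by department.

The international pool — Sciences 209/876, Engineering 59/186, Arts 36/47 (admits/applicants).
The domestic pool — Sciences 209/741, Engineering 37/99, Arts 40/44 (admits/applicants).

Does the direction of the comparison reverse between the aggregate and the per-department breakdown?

No

Sciences: the international pool 209/876 = 23.9%, the domestic pool 209/741 = 28.2% → the domestic pool
Engineering: the international pool 59/186 = 31.7%, the domestic pool 37/99 = 37.4% → the domestic pool
Arts: the international pool 36/47 = 76.6%, the domestic pool 40/44 = 90.9% → the domestic pool
Overall: the international pool 304/1109 = 27.4%, the domestic pool 286/884 = 32.4% → the domestic pool
The domestic pool wins overall and in every department group — no reversal.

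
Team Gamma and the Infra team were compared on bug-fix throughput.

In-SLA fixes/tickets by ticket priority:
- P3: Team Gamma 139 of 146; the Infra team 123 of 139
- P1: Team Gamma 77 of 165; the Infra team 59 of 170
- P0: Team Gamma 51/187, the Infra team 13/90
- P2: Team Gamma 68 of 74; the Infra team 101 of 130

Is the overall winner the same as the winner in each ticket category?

Yes

P3: Team Gamma 139/146 = 95.2%, the Infra team 123/139 = 88.5% → Team Gamma
P1: Team Gamma 77/165 = 46.7%, the Infra team 59/170 = 34.7% → Team Gamma
P0: Team Gamma 51/187 = 27.3%, the Infra team 13/90 = 14.4% → Team Gamma
P2: Team Gamma 68/74 = 91.9%, the Infra team 101/130 = 77.7% → Team Gamma
Overall: Team Gamma 335/572 = 58.6%, the Infra team 296/529 = 56.0% → Team Gamma
Team Gamma wins overall and in every ticket group — no reversal.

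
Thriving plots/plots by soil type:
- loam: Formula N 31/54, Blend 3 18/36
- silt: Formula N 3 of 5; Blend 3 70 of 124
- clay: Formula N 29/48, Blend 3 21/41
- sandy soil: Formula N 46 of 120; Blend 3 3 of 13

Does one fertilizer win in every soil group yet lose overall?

Loam: Formula N 31/54 = 57.4%, Blend 3 18/36 = 50.0% → Formula N
Silt: Formula N 3/5 = 60.0%, Blend 3 70/124 = 56.5% → Formula N
Clay: Formula N 29/48 = 60.4%, Blend 3 21/41 = 51.2% → Formula N
Sandy soil: Formula N 46/120 = 38.3%, Blend 3 3/13 = 23.1% → Formula N
Overall: Formula N 109/227 = 48.0%, Blend 3 112/214 = 52.3% → Blend 3
Formula N wins each soil group but Blend 3 wins overall — the comparison reverses. Formula N's plots skew toward sandy soil, which has a lower base rate.

Yes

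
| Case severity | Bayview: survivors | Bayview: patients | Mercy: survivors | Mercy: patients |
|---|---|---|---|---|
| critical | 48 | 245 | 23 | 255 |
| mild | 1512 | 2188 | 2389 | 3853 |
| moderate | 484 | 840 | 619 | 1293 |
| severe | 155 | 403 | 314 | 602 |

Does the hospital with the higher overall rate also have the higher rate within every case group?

No

Critical: Bayview 48/245 = 19.6%, Mercy 23/255 = 9.0% → Bayview
Mild: Bayview 1512/2188 = 69.1%, Mercy 2389/3853 = 62.0% → Bayview
Moderate: Bayview 484/840 = 57.6%, Mercy 619/1293 = 47.9% → Bayview
Severe: Bayview 155/403 = 38.5%, Mercy 314/602 = 52.2% → Mercy
Overall: Bayview 2199/3676 = 59.8%, Mercy 3345/6003 = 55.7% → Bayview
Neither sweeps: Bayview wins 3 of 4 groups, Mercy wins 1. Bayview wins overall but not every group — no Simpson reversal.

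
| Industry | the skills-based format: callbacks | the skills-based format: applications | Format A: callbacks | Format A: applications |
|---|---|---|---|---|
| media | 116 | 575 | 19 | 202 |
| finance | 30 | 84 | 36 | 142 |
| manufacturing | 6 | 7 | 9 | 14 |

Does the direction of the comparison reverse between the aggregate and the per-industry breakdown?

No

Media: the skills-based format 116/575 = 20.2%, Format A 19/202 = 9.4% → the skills-based format
Finance: the skills-based format 30/84 = 35.7%, Format A 36/142 = 25.4% → the skills-based format
Manufacturing: the skills-based format 6/7 = 85.7%, Format A 9/14 = 64.3% → the skills-based format
Overall: the skills-based format 152/666 = 22.8%, Format A 64/358 = 17.9% → the skills-based format
The skills-based format wins overall and in every industry group — no reversal.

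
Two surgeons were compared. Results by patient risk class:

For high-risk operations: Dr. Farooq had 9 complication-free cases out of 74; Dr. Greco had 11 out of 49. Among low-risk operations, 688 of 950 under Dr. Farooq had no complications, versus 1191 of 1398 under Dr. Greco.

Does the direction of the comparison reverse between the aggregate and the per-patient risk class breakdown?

No

High-risk: Dr. Farooq 9/74 = 12.2%, Dr. Greco 11/49 = 22.4% → Dr. Greco
Low-risk: Dr. Farooq 688/950 = 72.4%, Dr. Greco 1191/1398 = 85.2% → Dr. Greco
Overall: Dr. Farooq 697/1024 = 68.1%, Dr. Greco 1202/1447 = 83.1% → Dr. Greco
Dr. Greco wins overall and in every patient risk group — no reversal.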